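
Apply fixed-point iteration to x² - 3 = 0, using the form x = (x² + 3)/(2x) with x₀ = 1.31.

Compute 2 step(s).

Equation: x² - 3 = 0
Fixed-point form: x = (x² + 3)/(2x)
x₀ = 1.31

x_1 = g(1.310000) = 1.800038
x_2 = g(1.800038) = 1.733335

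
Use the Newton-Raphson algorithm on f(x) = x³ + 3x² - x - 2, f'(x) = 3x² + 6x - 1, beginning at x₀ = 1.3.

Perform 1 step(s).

f(x) = x³ + 3x² - x - 2
f'(x) = 3x² + 6x - 1
x₀ = 1.3

Newton-Raphson formula: x_{n+1} = x_n - f(x_n)/f'(x_n)

Iteration 1:
  f(1.300000) = 3.967000
  f'(1.300000) = 11.870000
  x_1 = 1.300000 - 3.967000/11.870000 = 0.965796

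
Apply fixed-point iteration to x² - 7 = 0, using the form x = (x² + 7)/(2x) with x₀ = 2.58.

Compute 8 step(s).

Equation: x² - 7 = 0
Fixed-point form: x = (x² + 7)/(2x)
x₀ = 2.58

x_1 = g(2.580000) = 2.646589
x_2 = g(2.646589) = 2.645751
x_3 = g(2.645751) = 2.645751
x_4 = g(2.645751) = 2.645751
x_5 = g(2.645751) = 2.645751
x_6 = g(2.645751) = 2.645751
x_7 = g(2.645751) = 2.645751
x_8 = g(2.645751) = 2.645751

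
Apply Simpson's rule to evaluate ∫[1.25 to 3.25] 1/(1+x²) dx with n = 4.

f(x) = 1/(1+x²)
a = 1.25, b = 3.25, n = 4
h = (b - a)/n = 0.500000

Simpson's rule: (h/3)[f(x₀) + 4f(x₁) + 2f(x₂) + ... + f(xₙ)]

x_0 = 1.2500, f(x_0) = 0.390244, coefficient = 1
x_1 = 1.7500, f(x_1) = 0.246154, coefficient = 4
x_2 = 2.2500, f(x_2) = 0.164948, coefficient = 2
x_3 = 2.7500, f(x_3) = 0.116788, coefficient = 4
x_4 = 3.2500, f(x_4) = 0.086486, coefficient = 1

I ≈ (0.500000/3) × 2.258396 = 0.376399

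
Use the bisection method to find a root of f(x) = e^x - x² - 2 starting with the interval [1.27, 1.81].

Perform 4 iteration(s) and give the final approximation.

f(x) = e^x - x² - 2
Initial interval: [1.27, 1.81]

Iteration 1:
  c_1 = (1.270000 + 1.810000)/2 = 1.540000
  f(c_1) = f(1.540000) = 0.292990
  f(a) × f(c) < 0, new interval: [1.270000, 1.540000]
Iteration 2:
  c_2 = (1.270000 + 1.540000)/2 = 1.405000
  f(c_2) = f(1.405000) = 0.101502
  f(a) × f(c) < 0, new interval: [1.270000, 1.405000]
Iteration 3:
  c_3 = (1.270000 + 1.405000)/2 = 1.337500
  f(c_3) = f(1.337500) = 0.020602
  f(a) × f(c) < 0, new interval: [1.270000, 1.337500]
Iteration 4:
  c_4 = (1.270000 + 1.337500)/2 = 1.303750
  f(c_4) = f(1.303750) = -0.016682
  f(a) × f(c) ≥ 0, new interval: [1.303750, 1.337500]

After 4 iteration(s), the approximation is c_4 = 1.303750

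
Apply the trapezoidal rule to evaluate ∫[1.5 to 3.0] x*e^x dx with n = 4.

f(x) = x*e^x
a = 1.5, b = 3.0, n = 4
h = (b - a)/n = 0.375000

Trapezoidal rule: (h/2)[f(x₀) + 2f(x₁) + 2f(x₂) + ... + f(xₙ)]

x_0 = 1.5000, f(x_0) = 6.722534, coefficient = 1
x_1 = 1.8750, f(x_1) = 12.226536, coefficient = 2
x_2 = 2.2500, f(x_2) = 21.347406, coefficient = 2
x_3 = 2.6250, f(x_3) = 36.237007, coefficient = 2
x_4 = 3.0000, f(x_4) = 60.256611, coefficient = 1

I ≈ (0.375000/2) × 206.601042 = 38.737695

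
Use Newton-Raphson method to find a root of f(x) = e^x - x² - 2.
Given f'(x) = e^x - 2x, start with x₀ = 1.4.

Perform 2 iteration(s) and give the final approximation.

f(x) = e^x - x² - 2
f'(x) = e^x - 2x
x₀ = 1.4

Newton-Raphson formula: x_{n+1} = x_n - f(x_n)/f'(x_n)

Iteration 1:
  f(1.400000) = 0.095200
  f'(1.400000) = 1.255200
  x_1 = 1.400000 - 0.095200/1.255200 = 1.324156
Iteration 2:
  f(1.324156) = 0.005622
  f'(1.324156) = 1.110699
  x_2 = 1.324156 - 0.005622/1.110699 = 1.319094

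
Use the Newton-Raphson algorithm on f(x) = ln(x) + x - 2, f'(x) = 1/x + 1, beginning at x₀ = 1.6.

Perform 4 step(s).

f(x) = ln(x) + x - 2
f'(x) = 1/x + 1
x₀ = 1.6

Newton-Raphson formula: x_{n+1} = x_n - f(x_n)/f'(x_n)

Iteration 1:
  f(1.600000) = 0.070004
  f'(1.600000) = 1.625000
  x_1 = 1.600000 - 0.070004/1.625000 = 1.556921
Iteration 2:
  f(1.556921) = -0.000369
  f'(1.556921) = 1.642293
  x_2 = 1.556921 - (-0.000369)/1.642293 = 1.557146
Iteration 3:
  f(1.557146) = 0.000000
  f'(1.557146) = 1.642201
  x_3 = 1.557146 - 0.000000/1.642201 = 1.557146
Iteration 4:
  f(1.557146) = 0.000000
  f'(1.557146) = 1.642201
  x_4 = 1.557146 - 0.000000/1.642201 = 1.557146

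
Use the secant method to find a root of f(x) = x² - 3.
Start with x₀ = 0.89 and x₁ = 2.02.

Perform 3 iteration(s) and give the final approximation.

f(x) = x² - 3
x₀ = 0.89, x₁ = 2.02

Secant formula: x_{n+1} = x_n - f(x_n)(x_n - x_{n-1})/(f(x_n) - f(x_{n-1}))

Iteration 1:
  f(0.890000) = -2.207900
  f(2.020000) = 1.080400
  x_2 = 2.020000 - 1.080400×(2.020000 - 0.890000)/(1.080400 - (-2.207900))
       = 1.648729
Iteration 2:
  f(2.020000) = 1.080400
  f(1.648729) = -0.281694
  x_3 = 1.648729 - (-0.281694)×(1.648729 - 2.020000)/(-0.281694 - 1.080400)
       = 1.725511
Iteration 3:
  f(1.648729) = -0.281694
  f(1.725511) = -0.022612
  x_4 = 1.725511 - (-0.022612)×(1.725511 - 1.648729)/(-0.022612 - (-0.281694))
       = 1.732212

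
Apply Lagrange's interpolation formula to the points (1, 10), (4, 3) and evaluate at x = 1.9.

Lagrange interpolation formula:
P(x) = Σ yᵢ × Lᵢ(x)
where Lᵢ(x) = Π_{j≠i} (x - xⱼ)/(xᵢ - xⱼ)

L_0(1.9) = (1.9 - 4)/(1 - 4) = 0.700000
L_1(1.9) = (1.9 - 1)/(4 - 1) = 0.300000

P(1.9) = 10×L_0(1.9) + 3×L_1(1.9)
P(1.9) = 7.900000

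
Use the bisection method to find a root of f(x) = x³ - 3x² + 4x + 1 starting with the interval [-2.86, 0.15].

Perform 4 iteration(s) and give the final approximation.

f(x) = x³ - 3x² + 4x + 1
Initial interval: [-2.86, 0.15]

Iteration 1:
  c_1 = (-2.860000 + 0.150000)/2 = -1.355000
  f(c_1) = f(-1.355000) = -12.415889
  f(a) × f(c) ≥ 0, new interval: [-1.355000, 0.150000]
Iteration 2:
  c_2 = (-1.355000 + 0.150000)/2 = -0.602500
  f(c_2) = f(-0.602500) = -2.717730
  f(a) × f(c) ≥ 0, new interval: [-0.602500, 0.150000]
Iteration 3:
  c_3 = (-0.602500 + 0.150000)/2 = -0.226250
  f(c_3) = f(-0.226250) = -0.070149
  f(a) × f(c) ≥ 0, new interval: [-0.226250, 0.150000]
Iteration 4:
  c_4 = (-0.226250 + 0.150000)/2 = -0.038125
  f(c_4) = f(-0.038125) = 0.843084
  f(a) × f(c) < 0, new interval: [-0.226250, -0.038125]

After 4 iteration(s), the approximation is c_4 = -0.038125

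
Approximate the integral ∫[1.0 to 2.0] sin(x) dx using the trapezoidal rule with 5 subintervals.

f(x) = sin(x)
a = 1.0, b = 2.0, n = 5
h = (b - a)/n = 0.200000

Trapezoidal rule: (h/2)[f(x₀) + 2f(x₁) + 2f(x₂) + ... + f(xₙ)]

x_0 = 1.0000, f(x_0) = 0.841471, coefficient = 1
x_1 = 1.2000, f(x_1) = 0.932039, coefficient = 2
x_2 = 1.4000, f(x_2) = 0.985450, coefficient = 2
x_3 = 1.6000, f(x_3) = 0.999574, coefficient = 2
x_4 = 1.8000, f(x_4) = 0.973848, coefficient = 2
x_5 = 2.0000, f(x_5) = 0.909297, coefficient = 1

I ≈ (0.200000/2) × 9.532589 = 0.953259
Exact value: 0.956449
Error: 0.003190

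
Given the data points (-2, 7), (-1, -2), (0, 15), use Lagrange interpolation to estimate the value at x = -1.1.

Lagrange interpolation formula:
P(x) = Σ yᵢ × Lᵢ(x)
where Lᵢ(x) = Π_{j≠i} (x - xⱼ)/(xᵢ - xⱼ)

L_0(-1.1) = (-1.1 - (-1))/(-2 - (-1)) × (-1.1 - 0)/(-2 - 0) = 0.055000
L_1(-1.1) = (-1.1 - (-2))/(-1 - (-2)) × (-1.1 - 0)/(-1 - 0) = 0.990000
L_2(-1.1) = (-1.1 - (-2))/(0 - (-2)) × (-1.1 - (-1))/(0 - (-1)) = -0.045000

P(-1.1) = 7×L_0(-1.1) + (-2)×L_1(-1.1) + 15×L_2(-1.1)
P(-1.1) = -2.270000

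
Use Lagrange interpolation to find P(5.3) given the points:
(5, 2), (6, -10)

Lagrange interpolation formula:
P(x) = Σ yᵢ × Lᵢ(x)
where Lᵢ(x) = Π_{j≠i} (x - xⱼ)/(xᵢ - xⱼ)

L_0(5.3) = (5.3 - 6)/(5 - 6) = 0.700000
L_1(5.3) = (5.3 - 5)/(6 - 5) = 0.300000

P(5.3) = 2×L_0(5.3) + (-10)×L_1(5.3)
P(5.3) = -1.600000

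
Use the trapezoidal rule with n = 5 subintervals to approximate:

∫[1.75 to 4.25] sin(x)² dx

f(x) = sin(x)²
a = 1.75, b = 4.25, n = 5
h = (b - a)/n = 0.500000

Trapezoidal rule: (h/2)[f(x₀) + 2f(x₁) + 2f(x₂) + ... + f(xₙ)]

x_0 = 1.7500, f(x_0) = 0.968228, coefficient = 1
x_1 = 2.2500, f(x_1) = 0.605398, coefficient = 2
x_2 = 2.7500, f(x_2) = 0.145665, coefficient = 2
x_3 = 3.2500, f(x_3) = 0.011706, coefficient = 2
x_4 = 3.7500, f(x_4) = 0.326682, coefficient = 2
x_5 = 4.2500, f(x_5) = 0.801006, coefficient = 1

I ≈ (0.500000/2) × 3.948137 = 0.987034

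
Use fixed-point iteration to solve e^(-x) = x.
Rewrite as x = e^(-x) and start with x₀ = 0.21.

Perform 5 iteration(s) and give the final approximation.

Equation: e^(-x) = x
Fixed-point form: x = e^(-x)
x₀ = 0.21

x_1 = g(0.210000) = 0.810584
x_2 = g(0.810584) = 0.444598
x_3 = g(0.444598) = 0.641082
x_4 = g(0.641082) = 0.526722
x_5 = g(0.526722) = 0.590537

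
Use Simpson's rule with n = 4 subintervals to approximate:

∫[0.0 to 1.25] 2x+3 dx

f(x) = 2x+3
a = 0.0, b = 1.25, n = 4
h = (b - a)/n = 0.312500

Simpson's rule: (h/3)[f(x₀) + 4f(x₁) + 2f(x₂) + ... + f(xₙ)]

x_0 = 0.0000, f(x_0) = 3.000000, coefficient = 1
x_1 = 0.3125, f(x_1) = 3.625000, coefficient = 4
x_2 = 0.6250, f(x_2) = 4.250000, coefficient = 2
x_3 = 0.9375, f(x_3) = 4.875000, coefficient = 4
x_4 = 1.2500, f(x_4) = 5.500000, coefficient = 1

I ≈ (0.312500/3) × 51.000000 = 5.312500
Exact value: 5.312500
Error: 0.000000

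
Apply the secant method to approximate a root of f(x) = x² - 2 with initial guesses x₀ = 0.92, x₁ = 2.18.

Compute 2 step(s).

f(x) = x² - 2
x₀ = 0.92, x₁ = 2.18

Secant formula: x_{n+1} = x_n - f(x_n)(x_n - x_{n-1})/(f(x_n) - f(x_{n-1}))

Iteration 1:
  f(0.920000) = -1.153600
  f(2.180000) = 2.752400
  x_2 = 2.180000 - 2.752400×(2.180000 - 0.920000)/(2.752400 - (-1.153600))
       = 1.292129
Iteration 2:
  f(2.180000) = 2.752400
  f(1.292129) = -0.330403
  x_3 = 1.292129 - (-0.330403)×(1.292129 - 2.180000)/(-0.330403 - 2.752400)
       = 1.387288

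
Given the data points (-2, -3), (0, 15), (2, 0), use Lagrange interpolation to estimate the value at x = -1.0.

Lagrange interpolation formula:
P(x) = Σ yᵢ × Lᵢ(x)
where Lᵢ(x) = Π_{j≠i} (x - xⱼ)/(xᵢ - xⱼ)

L_0(-1.0) = (-1.0 - 0)/(-2 - 0) × (-1.0 - 2)/(-2 - 2) = 0.375000
L_1(-1.0) = (-1.0 - (-2))/(0 - (-2)) × (-1.0 - 2)/(0 - 2) = 0.750000
L_2(-1.0) = (-1.0 - (-2))/(2 - (-2)) × (-1.0 - 0)/(2 - 0) = -0.125000

P(-1.0) = (-3)×L_0(-1.0) + 15×L_1(-1.0) + 0×L_2(-1.0)
P(-1.0) = 10.125000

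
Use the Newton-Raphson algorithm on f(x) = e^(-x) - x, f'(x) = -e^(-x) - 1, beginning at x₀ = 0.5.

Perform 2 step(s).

f(x) = e^(-x) - x
f'(x) = -e^(-x) - 1
x₀ = 0.5

Newton-Raphson formula: x_{n+1} = x_n - f(x_n)/f'(x_n)

Iteration 1:
  f(0.500000) = 0.106531
  f'(0.500000) = -1.606531
  x_1 = 0.500000 - 0.106531/(-1.606531) = 0.566311
Iteration 2:
  f(0.566311) = 0.001305
  f'(0.566311) = -1.567616
  x_2 = 0.566311 - 0.001305/(-1.567616) = 0.567143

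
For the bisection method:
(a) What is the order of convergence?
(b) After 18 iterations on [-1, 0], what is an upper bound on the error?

(a) Bisection has linear (order 1) convergence; the error is halved each step.

(b) Error bound = (b-a)/2^n = (0 - (-1))/2^{18}
    = 1/2^{18}

(a) 1 (linear); (b) error ≤ 3.81e-06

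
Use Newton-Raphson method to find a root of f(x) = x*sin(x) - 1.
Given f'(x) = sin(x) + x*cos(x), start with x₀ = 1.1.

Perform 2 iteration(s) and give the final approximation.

f(x) = x*sin(x) - 1
f'(x) = sin(x) + x*cos(x)
x₀ = 1.1

Newton-Raphson formula: x_{n+1} = x_n - f(x_n)/f'(x_n)

Iteration 1:
  f(1.100000) = -0.019672
  f'(1.100000) = 1.390163
  x_1 = 1.100000 - (-0.019672)/1.390163 = 1.114151
Iteration 2:
  f(1.114151) = -0.000009
  f'(1.114151) = 1.388810
  x_2 = 1.114151 - (-0.000009)/1.388810 = 1.114157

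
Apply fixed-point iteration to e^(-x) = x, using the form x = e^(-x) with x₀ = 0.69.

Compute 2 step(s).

Equation: e^(-x) = x
Fixed-point form: x = e^(-x)
x₀ = 0.69

x_1 = g(0.690000) = 0.501576
x_2 = g(0.501576) = 0.605575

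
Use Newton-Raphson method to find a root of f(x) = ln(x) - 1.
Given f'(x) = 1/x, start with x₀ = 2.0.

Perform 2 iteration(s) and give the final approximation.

f(x) = ln(x) - 1
f'(x) = 1/x
x₀ = 2.0

Newton-Raphson formula: x_{n+1} = x_n - f(x_n)/f'(x_n)

Iteration 1:
  f(2.000000) = -0.306853
  f'(2.000000) = 0.500000
  x_1 = 2.000000 - (-0.306853)/0.500000 = 2.613706
Iteration 2:
  f(2.613706) = -0.039231
  f'(2.613706) = 0.382599
  x_2 = 2.613706 - (-0.039231)/0.382599 = 2.716244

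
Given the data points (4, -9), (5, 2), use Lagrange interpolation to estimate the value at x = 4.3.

Lagrange interpolation formula:
P(x) = Σ yᵢ × Lᵢ(x)
where Lᵢ(x) = Π_{j≠i} (x - xⱼ)/(xᵢ - xⱼ)

L_0(4.3) = (4.3 - 5)/(4 - 5) = 0.700000
L_1(4.3) = (4.3 - 4)/(5 - 4) = 0.300000

P(4.3) = (-9)×L_0(4.3) + 2×L_1(4.3)
P(4.3) = -5.700000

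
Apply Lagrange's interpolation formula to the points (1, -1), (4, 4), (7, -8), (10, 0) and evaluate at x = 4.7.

Lagrange interpolation formula:
P(x) = Σ yᵢ × Lᵢ(x)
where Lᵢ(x) = Π_{j≠i} (x - xⱼ)/(xᵢ - xⱼ)

L_0(4.7) = (4.7 - 4)/(1 - 4) × (4.7 - 7)/(1 - 7) × (4.7 - 10)/(1 - 10) = -0.052673
L_1(4.7) = (4.7 - 1)/(4 - 1) × (4.7 - 7)/(4 - 7) × (4.7 - 10)/(4 - 10) = 0.835241
L_2(4.7) = (4.7 - 1)/(7 - 1) × (4.7 - 4)/(7 - 4) × (4.7 - 10)/(7 - 10) = 0.254204
L_3(4.7) = (4.7 - 1)/(10 - 1) × (4.7 - 4)/(10 - 4) × (4.7 - 7)/(10 - 7) = -0.036772

P(4.7) = (-1)×L_0(4.7) + 4×L_1(4.7) + (-8)×L_2(4.7) + 0×L_3(4.7)
P(4.7) = 1.360006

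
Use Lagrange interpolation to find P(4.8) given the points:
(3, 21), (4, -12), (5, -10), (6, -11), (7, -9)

Lagrange interpolation formula:
P(x) = Σ yᵢ × Lᵢ(x)
where Lᵢ(x) = Π_{j≠i} (x - xⱼ)/(xᵢ - xⱼ)

L_0(4.8) = (4.8 - 4)/(3 - 4) × (4.8 - 5)/(3 - 5) × (4.8 - 6)/(3 - 6) × (4.8 - 7)/(3 - 7) = -0.017600
L_1(4.8) = (4.8 - 3)/(4 - 3) × (4.8 - 5)/(4 - 5) × (4.8 - 6)/(4 - 6) × (4.8 - 7)/(4 - 7) = 0.158400
L_2(4.8) = (4.8 - 3)/(5 - 3) × (4.8 - 4)/(5 - 4) × (4.8 - 6)/(5 - 6) × (4.8 - 7)/(5 - 7) = 0.950400
L_3(4.8) = (4.8 - 3)/(6 - 3) × (4.8 - 4)/(6 - 4) × (4.8 - 5)/(6 - 5) × (4.8 - 7)/(6 - 7) = -0.105600
L_4(4.8) = (4.8 - 3)/(7 - 3) × (4.8 - 4)/(7 - 4) × (4.8 - 5)/(7 - 5) × (4.8 - 6)/(7 - 6) = 0.014400

P(4.8) = 21×L_0(4.8) + (-12)×L_1(4.8) + (-10)×L_2(4.8) + (-11)×L_3(4.8) + (-9)×L_4(4.8)
P(4.8) = -10.742400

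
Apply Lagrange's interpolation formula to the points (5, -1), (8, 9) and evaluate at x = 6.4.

Lagrange interpolation formula:
P(x) = Σ yᵢ × Lᵢ(x)
where Lᵢ(x) = Π_{j≠i} (x - xⱼ)/(xᵢ - xⱼ)

L_0(6.4) = (6.4 - 8)/(5 - 8) = 0.533333
L_1(6.4) = (6.4 - 5)/(8 - 5) = 0.466667

P(6.4) = (-1)×L_0(6.4) + 9×L_1(6.4)
P(6.4) = 3.666667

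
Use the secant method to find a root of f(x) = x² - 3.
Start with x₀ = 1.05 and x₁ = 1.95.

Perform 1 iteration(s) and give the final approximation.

f(x) = x² - 3
x₀ = 1.05, x₁ = 1.95

Secant formula: x_{n+1} = x_n - f(x_n)(x_n - x_{n-1})/(f(x_n) - f(x_{n-1}))

Iteration 1:
  f(1.050000) = -1.897500
  f(1.950000) = 0.802500
  x_2 = 1.950000 - 0.802500×(1.950000 - 1.050000)/(0.802500 - (-1.897500))
       = 1.682500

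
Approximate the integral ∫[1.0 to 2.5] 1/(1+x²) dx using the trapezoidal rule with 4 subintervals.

f(x) = 1/(1+x²)
a = 1.0, b = 2.5, n = 4
h = (b - a)/n = 0.375000

Trapezoidal rule: (h/2)[f(x₀) + 2f(x₁) + 2f(x₂) + ... + f(xₙ)]

x_0 = 1.0000, f(x_0) = 0.500000, coefficient = 1
x_1 = 1.3750, f(x_1) = 0.345946, coefficient = 2
x_2 = 1.7500, f(x_2) = 0.246154, coefficient = 2
x_3 = 2.1250, f(x_3) = 0.181303, coefficient = 2
x_4 = 2.5000, f(x_4) = 0.137931, coefficient = 1

I ≈ (0.375000/2) × 2.184737 = 0.409638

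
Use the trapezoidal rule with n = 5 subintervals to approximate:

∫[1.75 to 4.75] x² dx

f(x) = x²
a = 1.75, b = 4.75, n = 5
h = (b - a)/n = 0.600000

Trapezoidal rule: (h/2)[f(x₀) + 2f(x₁) + 2f(x₂) + ... + f(xₙ)]

x_0 = 1.7500, f(x_0) = 3.062500, coefficient = 1
x_1 = 2.3500, f(x_1) = 5.522500, coefficient = 2
x_2 = 2.9500, f(x_2) = 8.702500, coefficient = 2
x_3 = 3.5500, f(x_3) = 12.602500, coefficient = 2
x_4 = 4.1500, f(x_4) = 17.222500, coefficient = 2
x_5 = 4.7500, f(x_5) = 22.562500, coefficient = 1

I ≈ (0.600000/2) × 113.725000 = 34.117500
Exact value: 33.937500
Error: 0.180000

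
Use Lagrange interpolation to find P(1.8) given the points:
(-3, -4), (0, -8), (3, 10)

Lagrange interpolation formula:
P(x) = Σ yᵢ × Lᵢ(x)
where Lᵢ(x) = Π_{j≠i} (x - xⱼ)/(xᵢ - xⱼ)

L_0(1.8) = (1.8 - 0)/(-3 - 0) × (1.8 - 3)/(-3 - 3) = -0.120000
L_1(1.8) = (1.8 - (-3))/(0 - (-3)) × (1.8 - 3)/(0 - 3) = 0.640000
L_2(1.8) = (1.8 - (-3))/(3 - (-3)) × (1.8 - 0)/(3 - 0) = 0.480000

P(1.8) = (-4)×L_0(1.8) + (-8)×L_1(1.8) + 10×L_2(1.8)
P(1.8) = 0.160000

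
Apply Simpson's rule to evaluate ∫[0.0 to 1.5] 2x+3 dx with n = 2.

f(x) = 2x+3
a = 0.0, b = 1.5, n = 2
h = (b - a)/n = 0.750000

Simpson's rule: (h/3)[f(x₀) + 4f(x₁) + 2f(x₂) + ... + f(xₙ)]

x_0 = 0.0000, f(x_0) = 3.000000, coefficient = 1
x_1 = 0.7500, f(x_1) = 4.500000, coefficient = 4
x_2 = 1.5000, f(x_2) = 6.000000, coefficient = 1

I ≈ (0.750000/3) × 27.000000 = 6.750000
Exact value: 6.750000
Error: 0.000000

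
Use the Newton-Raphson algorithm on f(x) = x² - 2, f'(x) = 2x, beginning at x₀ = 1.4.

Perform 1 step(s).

f(x) = x² - 2
f'(x) = 2x
x₀ = 1.4

Newton-Raphson formula: x_{n+1} = x_n - f(x_n)/f'(x_n)

Iteration 1:
  f(1.400000) = -0.040000
  f'(1.400000) = 2.800000
  x_1 = 1.400000 - (-0.040000)/2.800000 = 1.414286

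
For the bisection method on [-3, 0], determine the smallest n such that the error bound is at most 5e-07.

We need (b-a)/2^n ≤ 5e-07
(0 - (-3))/2^n ≤ 5e-07
3/2^n ≤ 5e-07
2^n ≥ 6000000
n ≥ log₂(6000000) = 22.52
n ≥ 23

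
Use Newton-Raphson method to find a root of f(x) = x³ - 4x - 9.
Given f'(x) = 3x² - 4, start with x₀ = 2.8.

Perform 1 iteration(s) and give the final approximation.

f(x) = x³ - 4x - 9
f'(x) = 3x² - 4
x₀ = 2.8

Newton-Raphson formula: x_{n+1} = x_n - f(x_n)/f'(x_n)

Iteration 1:
  f(2.800000) = 1.752000
  f'(2.800000) = 19.520000
  x_1 = 2.800000 - 1.752000/19.520000 = 2.710246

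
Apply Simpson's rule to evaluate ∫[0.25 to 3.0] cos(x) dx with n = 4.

f(x) = cos(x)
a = 0.25, b = 3.0, n = 4
h = (b - a)/n = 0.687500

Simpson's rule: (h/3)[f(x₀) + 4f(x₁) + 2f(x₂) + ... + f(xₙ)]

x_0 = 0.2500, f(x_0) = 0.968912, coefficient = 1
x_1 = 0.9375, f(x_1) = 0.591805, coefficient = 4
x_2 = 1.6250, f(x_2) = -0.054177, coefficient = 2
x_3 = 2.3125, f(x_3) = -0.675545, coefficient = 4
x_4 = 3.0000, f(x_4) = -0.989992, coefficient = 1

I ≈ (0.687500/3) × -0.464394 = -0.106424
Exact value: -0.106284
Error: 0.000140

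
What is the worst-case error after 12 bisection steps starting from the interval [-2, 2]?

Bisection error bound: |error| ≤ (b-a)/2^n
|error| ≤ (2 - (-2))/2^12 = 4/2^12
|error| ≤ 0.0009765625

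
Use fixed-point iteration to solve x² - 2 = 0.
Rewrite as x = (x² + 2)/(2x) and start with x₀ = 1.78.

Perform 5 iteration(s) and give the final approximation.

Equation: x² - 2 = 0
Fixed-point form: x = (x² + 2)/(2x)
x₀ = 1.78

x_1 = g(1.780000) = 1.451798
x_2 = g(1.451798) = 1.414700
x_3 = g(1.414700) = 1.414214
x_4 = g(1.414214) = 1.414214
x_5 = g(1.414214) = 1.414214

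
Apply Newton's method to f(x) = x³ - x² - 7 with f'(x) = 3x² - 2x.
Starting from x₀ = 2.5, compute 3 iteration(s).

f(x) = x³ - x² - 7
f'(x) = 3x² - 2x
x₀ = 2.5

Newton-Raphson formula: x_{n+1} = x_n - f(x_n)/f'(x_n)

Iteration 1:
  f(2.500000) = 2.375000
  f'(2.500000) = 13.750000
  x_1 = 2.500000 - 2.375000/13.750000 = 2.327273
Iteration 2:
  f(2.327273) = 0.188772
  f'(2.327273) = 11.594050
  x_2 = 2.327273 - 0.188772/11.594050 = 2.310991
Iteration 3:
  f(2.310991) = 0.001581
  f'(2.310991) = 11.400055
  x_3 = 2.310991 - 0.001581/11.400055 = 2.310852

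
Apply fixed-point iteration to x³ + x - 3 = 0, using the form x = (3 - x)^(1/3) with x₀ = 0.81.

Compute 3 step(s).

Equation: x³ + x - 3 = 0
Fixed-point form: x = (3 - x)^(1/3)
x₀ = 0.81

x_1 = g(0.810000) = 1.298618
x_2 = g(1.298618) = 1.193807
x_3 = g(1.193807) = 1.217834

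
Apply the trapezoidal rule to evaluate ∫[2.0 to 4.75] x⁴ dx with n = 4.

f(x) = x⁴
a = 2.0, b = 4.75, n = 4
h = (b - a)/n = 0.687500

Trapezoidal rule: (h/2)[f(x₀) + 2f(x₁) + 2f(x₂) + ... + f(xₙ)]

x_0 = 2.0000, f(x_0) = 16.000000, coefficient = 1
x_1 = 2.6875, f(x_1) = 52.166763, coefficient = 2
x_2 = 3.3750, f(x_2) = 129.746338, coefficient = 2
x_3 = 4.0625, f(x_3) = 272.378922, coefficient = 2
x_4 = 4.7500, f(x_4) = 509.066406, coefficient = 1

I ≈ (0.687500/2) × 1433.650452 = 492.817343
Exact value: 477.213086
Error: 15.604257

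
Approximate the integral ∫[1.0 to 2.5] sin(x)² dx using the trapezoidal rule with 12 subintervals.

f(x) = sin(x)²
a = 1.0, b = 2.5, n = 12
h = (b - a)/n = 0.125000

Trapezoidal rule: (h/2)[f(x₀) + 2f(x₁) + 2f(x₂) + ... + f(xₙ)]

x_0 = 1.0000, f(x_0) = 0.708073, coefficient = 1
x_1 = 1.1250, f(x_1) = 0.814087, coefficient = 2
x_2 = 1.2500, f(x_2) = 0.900572, coefficient = 2
x_3 = 1.3750, f(x_3) = 0.962151, coefficient = 2
x_4 = 1.5000, f(x_4) = 0.994996, coefficient = 2
x_5 = 1.6250, f(x_5) = 0.997065, coefficient = 2
x_6 = 1.7500, f(x_6) = 0.968228, coefficient = 2
x_7 = 1.8750, f(x_7) = 0.910280, coefficient = 2
x_8 = 2.0000, f(x_8) = 0.826822, coefficient = 2
x_9 = 2.1250, f(x_9) = 0.723044, coefficient = 2
x_10 = 2.2500, f(x_10) = 0.605398, coefficient = 2
x_11 = 2.3750, f(x_11) = 0.481199, coefficient = 2
x_12 = 2.5000, f(x_12) = 0.358169, coefficient = 1

I ≈ (0.125000/2) × 19.433925 = 1.214620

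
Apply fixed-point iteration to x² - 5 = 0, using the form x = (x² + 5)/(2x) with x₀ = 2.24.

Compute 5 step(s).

Equation: x² - 5 = 0
Fixed-point form: x = (x² + 5)/(2x)
x₀ = 2.24

x_1 = g(2.240000) = 2.236071
x_2 = g(2.236071) = 2.236068
x_3 = g(2.236068) = 2.236068
x_4 = g(2.236068) = 2.236068
x_5 = g(2.236068) = 2.236068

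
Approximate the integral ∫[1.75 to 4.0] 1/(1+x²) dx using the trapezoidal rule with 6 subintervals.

f(x) = 1/(1+x²)
a = 1.75, b = 4.0, n = 6
h = (b - a)/n = 0.375000

Trapezoidal rule: (h/2)[f(x₀) + 2f(x₁) + 2f(x₂) + ... + f(xₙ)]

x_0 = 1.7500, f(x_0) = 0.246154, coefficient = 1
x_1 = 2.1250, f(x_1) = 0.181303, coefficient = 2
x_2 = 2.5000, f(x_2) = 0.137931, coefficient = 2
x_3 = 2.8750, f(x_3) = 0.107926, coefficient = 2
x_4 = 3.2500, f(x_4) = 0.086486, coefficient = 2
x_5 = 3.6250, f(x_5) = 0.070718, coefficient = 2
x_6 = 4.0000, f(x_6) = 0.058824, coefficient = 1

I ≈ (0.375000/2) × 1.473707 = 0.276320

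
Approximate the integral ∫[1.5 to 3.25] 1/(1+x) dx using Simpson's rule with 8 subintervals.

f(x) = 1/(1+x)
a = 1.5, b = 3.25, n = 8
h = (b - a)/n = 0.218750

Simpson's rule: (h/3)[f(x₀) + 4f(x₁) + 2f(x₂) + ... + f(xₙ)]

x_0 = 1.5000, f(x_0) = 0.400000, coefficient = 1
x_1 = 1.7188, f(x_1) = 0.367816, coefficient = 4
x_2 = 1.9375, f(x_2) = 0.340426, coefficient = 2
x_3 = 2.1562, f(x_3) = 0.316832, coefficient = 4
x_4 = 2.3750, f(x_4) = 0.296296, coefficient = 2
x_5 = 2.5938, f(x_5) = 0.278261, coefficient = 4
x_6 = 2.8125, f(x_6) = 0.262295, coefficient = 2
x_7 = 3.0312, f(x_7) = 0.248062, coefficient = 4
x_8 = 3.2500, f(x_8) = 0.235294, coefficient = 1

I ≈ (0.218750/3) × 7.277211 = 0.530630
Exact value: 0.530628
Error: 0.000002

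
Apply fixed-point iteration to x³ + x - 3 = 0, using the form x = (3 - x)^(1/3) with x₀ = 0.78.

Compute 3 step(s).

Equation: x³ + x - 3 = 0
Fixed-point form: x = (3 - x)^(1/3)
x₀ = 0.78

x_1 = g(0.780000) = 1.304521
x_2 = g(1.304521) = 1.192424
x_3 = g(1.192424) = 1.218145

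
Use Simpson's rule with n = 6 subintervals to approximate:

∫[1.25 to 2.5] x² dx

f(x) = x²
a = 1.25, b = 2.5, n = 6
h = (b - a)/n = 0.208333

Simpson's rule: (h/3)[f(x₀) + 4f(x₁) + 2f(x₂) + ... + f(xₙ)]

x_0 = 1.2500, f(x_0) = 1.562500, coefficient = 1
x_1 = 1.4583, f(x_1) = 2.126736, coefficient = 4
x_2 = 1.6667, f(x_2) = 2.777778, coefficient = 2
x_3 = 1.8750, f(x_3) = 3.515625, coefficient = 4
x_4 = 2.0833, f(x_4) = 4.340278, coefficient = 2
x_5 = 2.2917, f(x_5) = 5.251736, coefficient = 4
x_6 = 2.5000, f(x_6) = 6.250000, coefficient = 1

I ≈ (0.208333/3) × 65.625000 = 4.557292
Exact value: 4.557292
Error: 0.000000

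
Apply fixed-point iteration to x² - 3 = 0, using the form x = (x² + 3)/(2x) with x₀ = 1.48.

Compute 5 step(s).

Equation: x² - 3 = 0
Fixed-point form: x = (x² + 3)/(2x)
x₀ = 1.48

x_1 = g(1.480000) = 1.753514
x_2 = g(1.753514) = 1.732182
x_3 = g(1.732182) = 1.732051
x_4 = g(1.732051) = 1.732051
x_5 = g(1.732051) = 1.732051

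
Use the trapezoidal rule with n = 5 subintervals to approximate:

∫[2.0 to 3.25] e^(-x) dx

f(x) = e^(-x)
a = 2.0, b = 3.25, n = 5
h = (b - a)/n = 0.250000

Trapezoidal rule: (h/2)[f(x₀) + 2f(x₁) + 2f(x₂) + ... + f(xₙ)]

x_0 = 2.0000, f(x_0) = 0.135335, coefficient = 1
x_1 = 2.2500, f(x_1) = 0.105399, coefficient = 2
x_2 = 2.5000, f(x_2) = 0.082085, coefficient = 2
x_3 = 2.7500, f(x_3) = 0.063928, coefficient = 2
x_4 = 3.0000, f(x_4) = 0.049787, coefficient = 2
x_5 = 3.2500, f(x_5) = 0.038774, coefficient = 1

I ≈ (0.250000/2) × 0.776508 = 0.097063
Exact value: 0.096561
Error: 0.000502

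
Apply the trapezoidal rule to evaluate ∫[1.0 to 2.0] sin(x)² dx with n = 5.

f(x) = sin(x)²
a = 1.0, b = 2.0, n = 5
h = (b - a)/n = 0.200000

Trapezoidal rule: (h/2)[f(x₀) + 2f(x₁) + 2f(x₂) + ... + f(xₙ)]

x_0 = 1.0000, f(x_0) = 0.708073, coefficient = 1
x_1 = 1.2000, f(x_1) = 0.868697, coefficient = 2
x_2 = 1.4000, f(x_2) = 0.971111, coefficient = 2
x_3 = 1.6000, f(x_3) = 0.999147, coefficient = 2
x_4 = 1.8000, f(x_4) = 0.948379, coefficient = 2
x_5 = 2.0000, f(x_5) = 0.826822, coefficient = 1

I ≈ (0.200000/2) × 9.109564 = 0.910956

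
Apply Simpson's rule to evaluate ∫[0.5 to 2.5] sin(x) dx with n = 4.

f(x) = sin(x)
a = 0.5, b = 2.5, n = 4
h = (b - a)/n = 0.500000

Simpson's rule: (h/3)[f(x₀) + 4f(x₁) + 2f(x₂) + ... + f(xₙ)]

x_0 = 0.5000, f(x_0) = 0.479426, coefficient = 1
x_1 = 1.0000, f(x_1) = 0.841471, coefficient = 4
x_2 = 1.5000, f(x_2) = 0.997495, coefficient = 2
x_3 = 2.0000, f(x_3) = 0.909297, coefficient = 4
x_4 = 2.5000, f(x_4) = 0.598472, coefficient = 1

I ≈ (0.500000/3) × 10.075961 = 1.679327
Exact value: 1.678726
Error: 0.000601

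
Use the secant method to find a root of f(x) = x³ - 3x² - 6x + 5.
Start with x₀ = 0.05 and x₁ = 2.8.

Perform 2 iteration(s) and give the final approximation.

f(x) = x³ - 3x² - 6x + 5
x₀ = 0.05, x₁ = 2.8

Secant formula: x_{n+1} = x_n - f(x_n)(x_n - x_{n-1})/(f(x_n) - f(x_{n-1}))

Iteration 1:
  f(0.050000) = 4.692625
  f(2.800000) = -13.368000
  x_2 = 2.800000 - (-13.368000)×(2.800000 - 0.050000)/(-13.368000 - 4.692625)
       = 0.764522
Iteration 2:
  f(2.800000) = -13.368000
  f(0.764522) = -0.893758
  x_3 = 0.764522 - (-0.893758)×(0.764522 - 2.800000)/(-0.893758 - (-13.368000))
       = 0.618684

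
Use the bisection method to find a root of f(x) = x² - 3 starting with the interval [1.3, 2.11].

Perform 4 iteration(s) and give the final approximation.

f(x) = x² - 3
Initial interval: [1.3, 2.11]

Iteration 1:
  c_1 = (1.300000 + 2.110000)/2 = 1.705000
  f(c_1) = f(1.705000) = -0.092975
  f(a) × f(c) ≥ 0, new interval: [1.705000, 2.110000]
Iteration 2:
  c_2 = (1.705000 + 2.110000)/2 = 1.907500
  f(c_2) = f(1.907500) = 0.638556
  f(a) × f(c) < 0, new interval: [1.705000, 1.907500]
Iteration 3:
  c_3 = (1.705000 + 1.907500)/2 = 1.806250
  f(c_3) = f(1.806250) = 0.262539
  f(a) × f(c) < 0, new interval: [1.705000, 1.806250]
Iteration 4:
  c_4 = (1.705000 + 1.806250)/2 = 1.755625
  f(c_4) = f(1.755625) = 0.082219
  f(a) × f(c) < 0, new interval: [1.705000, 1.755625]

After 4 iteration(s), the approximation is c_4 = 1.755625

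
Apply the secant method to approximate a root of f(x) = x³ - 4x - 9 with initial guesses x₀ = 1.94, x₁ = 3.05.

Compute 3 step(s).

f(x) = x³ - 4x - 9
x₀ = 1.94, x₁ = 3.05

Secant formula: x_{n+1} = x_n - f(x_n)(x_n - x_{n-1})/(f(x_n) - f(x_{n-1}))

Iteration 1:
  f(1.940000) = -9.458616
  f(3.050000) = 7.172625
  x_2 = 3.050000 - 7.172625×(3.050000 - 1.940000)/(7.172625 - (-9.458616))
       = 2.571286
Iteration 2:
  f(3.050000) = 7.172625
  f(2.571286) = -2.285062
  x_3 = 2.571286 - (-2.285062)×(2.571286 - 3.050000)/(-2.285062 - 7.172625)
       = 2.686947
Iteration 3:
  f(2.571286) = -2.285062
  f(2.686947) = -0.348873
  x_4 = 2.686947 - (-0.348873)×(2.686947 - 2.571286)/(-0.348873 - (-2.285062))
       = 2.707788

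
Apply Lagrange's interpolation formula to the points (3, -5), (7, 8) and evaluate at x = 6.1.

Lagrange interpolation formula:
P(x) = Σ yᵢ × Lᵢ(x)
where Lᵢ(x) = Π_{j≠i} (x - xⱼ)/(xᵢ - xⱼ)

L_0(6.1) = (6.1 - 7)/(3 - 7) = 0.225000
L_1(6.1) = (6.1 - 3)/(7 - 3) = 0.775000

P(6.1) = (-5)×L_0(6.1) + 8×L_1(6.1)
P(6.1) = 5.075000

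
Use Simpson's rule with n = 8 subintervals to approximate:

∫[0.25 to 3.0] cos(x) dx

f(x) = cos(x)
a = 0.25, b = 3.0, n = 8
h = (b - a)/n = 0.343750

Simpson's rule: (h/3)[f(x₀) + 4f(x₁) + 2f(x₂) + ... + f(xₙ)]

x_0 = 0.2500, f(x_0) = 0.968912, coefficient = 1
x_1 = 0.5938, f(x_1) = 0.828848, coefficient = 4
x_2 = 0.9375, f(x_2) = 0.591805, coefficient = 2
x_3 = 1.2812, f(x_3) = 0.285517, coefficient = 4
x_4 = 1.6250, f(x_4) = -0.054177, coefficient = 2
x_5 = 1.9688, f(x_5) = -0.387533, coefficient = 4
x_6 = 2.3125, f(x_6) = -0.675545, coefficient = 2
x_7 = 2.6562, f(x_7) = -0.884515, coefficient = 4
x_8 = 3.0000, f(x_8) = -0.989992, coefficient = 1

I ≈ (0.343750/3) × -0.927642 = -0.106292
Exact value: -0.106284
Error: 0.000008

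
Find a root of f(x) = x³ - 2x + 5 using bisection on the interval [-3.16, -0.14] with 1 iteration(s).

f(x) = x³ - 2x + 5
Initial interval: [-3.16, -0.14]

Iteration 1:
  c_1 = (-3.160000 + (-0.140000))/2 = -1.650000
  f(c_1) = f(-1.650000) = 3.807875
  f(a) × f(c) < 0, new interval: [-3.160000, -1.650000]

After 1 iteration(s), the approximation is c_1 = -1.650000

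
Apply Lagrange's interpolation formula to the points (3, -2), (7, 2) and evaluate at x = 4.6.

Lagrange interpolation formula:
P(x) = Σ yᵢ × Lᵢ(x)
where Lᵢ(x) = Π_{j≠i} (x - xⱼ)/(xᵢ - xⱼ)

L_0(4.6) = (4.6 - 7)/(3 - 7) = 0.600000
L_1(4.6) = (4.6 - 3)/(7 - 3) = 0.400000

P(4.6) = (-2)×L_0(4.6) + 2×L_1(4.6)
P(4.6) = -0.400000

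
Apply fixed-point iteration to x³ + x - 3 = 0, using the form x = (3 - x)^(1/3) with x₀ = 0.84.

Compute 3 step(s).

Equation: x³ + x - 3 = 0
Fixed-point form: x = (3 - x)^(1/3)
x₀ = 0.84

x_1 = g(0.840000) = 1.292661
x_2 = g(1.292661) = 1.195198
x_3 = g(1.195198) = 1.217521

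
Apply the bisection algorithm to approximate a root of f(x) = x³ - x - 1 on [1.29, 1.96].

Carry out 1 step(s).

f(x) = x³ - x - 1
Initial interval: [1.29, 1.96]

Iteration 1:
  c_1 = (1.290000 + 1.960000)/2 = 1.625000
  f(c_1) = f(1.625000) = 1.666016
  f(a) × f(c) < 0, new interval: [1.290000, 1.625000]

After 1 iteration(s), the approximation is c_1 = 1.625000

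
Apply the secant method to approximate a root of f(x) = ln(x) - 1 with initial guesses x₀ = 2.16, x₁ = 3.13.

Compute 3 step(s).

f(x) = ln(x) - 1
x₀ = 2.16, x₁ = 3.13

Secant formula: x_{n+1} = x_n - f(x_n)(x_n - x_{n-1})/(f(x_n) - f(x_{n-1}))

Iteration 1:
  f(2.160000) = -0.229892
  f(3.130000) = 0.141033
  x_2 = 3.130000 - 0.141033×(3.130000 - 2.160000)/(0.141033 - (-0.229892))
       = 2.761187
Iteration 2:
  f(3.130000) = 0.141033
  f(2.761187) = 0.015661
  x_3 = 2.761187 - 0.015661×(2.761187 - 3.130000)/(0.015661 - 0.141033)
       = 2.715117
Iteration 3:
  f(2.761187) = 0.015661
  f(2.715117) = -0.001165
  x_4 = 2.715117 - (-0.001165)×(2.715117 - 2.761187)/(-0.001165 - 0.015661)
       = 2.718307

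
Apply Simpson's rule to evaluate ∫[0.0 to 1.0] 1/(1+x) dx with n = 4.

f(x) = 1/(1+x)
a = 0.0, b = 1.0, n = 4
h = (b - a)/n = 0.250000

Simpson's rule: (h/3)[f(x₀) + 4f(x₁) + 2f(x₂) + ... + f(xₙ)]

x_0 = 0.0000, f(x_0) = 1.000000, coefficient = 1
x_1 = 0.2500, f(x_1) = 0.800000, coefficient = 4
x_2 = 0.5000, f(x_2) = 0.666667, coefficient = 2
x_3 = 0.7500, f(x_3) = 0.571429, coefficient = 4
x_4 = 1.0000, f(x_4) = 0.500000, coefficient = 1

I ≈ (0.250000/3) × 8.319048 = 0.693254
Exact value: 0.693147
Error: 0.000107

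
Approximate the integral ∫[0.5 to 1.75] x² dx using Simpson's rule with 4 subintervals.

f(x) = x²
a = 0.5, b = 1.75, n = 4
h = (b - a)/n = 0.312500

Simpson's rule: (h/3)[f(x₀) + 4f(x₁) + 2f(x₂) + ... + f(xₙ)]

x_0 = 0.5000, f(x_0) = 0.250000, coefficient = 1
x_1 = 0.8125, f(x_1) = 0.660156, coefficient = 4
x_2 = 1.1250, f(x_2) = 1.265625, coefficient = 2
x_3 = 1.4375, f(x_3) = 2.066406, coefficient = 4
x_4 = 1.7500, f(x_4) = 3.062500, coefficient = 1

I ≈ (0.312500/3) × 16.750000 = 1.744792
Exact value: 1.744792
Error: 0.000000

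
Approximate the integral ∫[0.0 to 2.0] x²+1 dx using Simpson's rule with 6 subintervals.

f(x) = x²+1
a = 0.0, b = 2.0, n = 6
h = (b - a)/n = 0.333333

Simpson's rule: (h/3)[f(x₀) + 4f(x₁) + 2f(x₂) + ... + f(xₙ)]

x_0 = 0.0000, f(x_0) = 1.000000, coefficient = 1
x_1 = 0.3333, f(x_1) = 1.111111, coefficient = 4
x_2 = 0.6667, f(x_2) = 1.444444, coefficient = 2
x_3 = 1.0000, f(x_3) = 2.000000, coefficient = 4
x_4 = 1.3333, f(x_4) = 2.777778, coefficient = 2
x_5 = 1.6667, f(x_5) = 3.777778, coefficient = 4
x_6 = 2.0000, f(x_6) = 5.000000, coefficient = 1

I ≈ (0.333333/3) × 42.000000 = 4.666667
Exact value: 4.666667
Error: 0.000000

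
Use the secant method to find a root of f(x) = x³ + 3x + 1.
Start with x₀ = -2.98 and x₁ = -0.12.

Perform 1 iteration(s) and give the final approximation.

f(x) = x³ + 3x + 1
x₀ = -2.98, x₁ = -0.12

Secant formula: x_{n+1} = x_n - f(x_n)(x_n - x_{n-1})/(f(x_n) - f(x_{n-1}))

Iteration 1:
  f(-2.980000) = -34.403592
  f(-0.120000) = 0.638272
  x_2 = -0.120000 - 0.638272×(-0.120000 - (-2.980000))/(0.638272 - (-34.403592))
       = -0.172094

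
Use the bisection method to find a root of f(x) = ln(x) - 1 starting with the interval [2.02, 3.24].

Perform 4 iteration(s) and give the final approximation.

f(x) = ln(x) - 1
Initial interval: [2.02, 3.24]

Iteration 1:
  c_1 = (2.020000 + 3.240000)/2 = 2.630000
  f(c_1) = f(2.630000) = -0.033016
  f(a) × f(c) ≥ 0, new interval: [2.630000, 3.240000]
Iteration 2:
  c_2 = (2.630000 + 3.240000)/2 = 2.935000
  f(c_2) = f(2.935000) = 0.076707
  f(a) × f(c) < 0, new interval: [2.630000, 2.935000]
Iteration 3:
  c_3 = (2.630000 + 2.935000)/2 = 2.782500
  f(c_3) = f(2.782500) = 0.023350
  f(a) × f(c) < 0, new interval: [2.630000, 2.782500]
Iteration 4:
  c_4 = (2.630000 + 2.782500)/2 = 2.706250
  f(c_4) = f(2.706250) = -0.004436
  f(a) × f(c) ≥ 0, new interval: [2.706250, 2.782500]

After 4 iteration(s), the approximation is c_4 = 2.706250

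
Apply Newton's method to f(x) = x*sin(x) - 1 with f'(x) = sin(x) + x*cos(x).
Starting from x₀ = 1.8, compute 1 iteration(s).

f(x) = x*sin(x) - 1
f'(x) = sin(x) + x*cos(x)
x₀ = 1.8

Newton-Raphson formula: x_{n+1} = x_n - f(x_n)/f'(x_n)

Iteration 1:
  f(1.800000) = 0.752926
  f'(1.800000) = 0.564884
  x_1 = 1.800000 - 0.752926/0.564884 = 0.467114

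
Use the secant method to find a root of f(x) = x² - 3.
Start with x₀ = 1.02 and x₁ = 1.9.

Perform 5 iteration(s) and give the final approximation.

f(x) = x² - 3
x₀ = 1.02, x₁ = 1.9

Secant formula: x_{n+1} = x_n - f(x_n)(x_n - x_{n-1})/(f(x_n) - f(x_{n-1}))

Iteration 1:
  f(1.020000) = -1.959600
  f(1.900000) = 0.610000
  x_2 = 1.900000 - 0.610000×(1.900000 - 1.020000)/(0.610000 - (-1.959600))
       = 1.691096
Iteration 2:
  f(1.900000) = 0.610000
  f(1.691096) = -0.140195
  x_3 = 1.691096 - (-0.140195)×(1.691096 - 1.900000)/(-0.140195 - 0.610000)
       = 1.730135
Iteration 3:
  f(1.691096) = -0.140195
  f(1.730135) = -0.006631
  x_4 = 1.730135 - (-0.006631)×(1.730135 - 1.691096)/(-0.006631 - (-0.140195))
       = 1.732074
Iteration 4:
  f(1.730135) = -0.006631
  f(1.732074) = 0.000079
  x_5 = 1.732074 - 0.000079×(1.732074 - 1.730135)/(0.000079 - (-0.006631))
       = 1.732051
Iteration 5:
  f(1.732074) = 0.000079
  f(1.732051) = 0.000000
  x_6 = 1.732051 - 0.000000×(1.732051 - 1.732074)/(0.000000 - 0.000079)
       = 1.732051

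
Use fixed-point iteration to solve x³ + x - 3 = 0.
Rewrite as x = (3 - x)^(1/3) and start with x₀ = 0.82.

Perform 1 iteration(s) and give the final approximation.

Equation: x³ + x - 3 = 0
Fixed-point form: x = (3 - x)^(1/3)
x₀ = 0.82

x_1 = g(0.820000) = 1.296638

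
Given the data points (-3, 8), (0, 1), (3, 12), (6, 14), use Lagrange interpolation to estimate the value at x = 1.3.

Lagrange interpolation formula:
P(x) = Σ yᵢ × Lᵢ(x)
where Lᵢ(x) = Π_{j≠i} (x - xⱼ)/(xᵢ - xⱼ)

L_0(1.3) = (1.3 - 0)/(-3 - 0) × (1.3 - 3)/(-3 - 3) × (1.3 - 6)/(-3 - 6) = -0.064117
L_1(1.3) = (1.3 - (-3))/(0 - (-3)) × (1.3 - 3)/(0 - 3) × (1.3 - 6)/(0 - 6) = 0.636241
L_2(1.3) = (1.3 - (-3))/(3 - (-3)) × (1.3 - 0)/(3 - 0) × (1.3 - 6)/(3 - 6) = 0.486537
L_3(1.3) = (1.3 - (-3))/(6 - (-3)) × (1.3 - 0)/(6 - 0) × (1.3 - 3)/(6 - 3) = -0.058660

P(1.3) = 8×L_0(1.3) + 1×L_1(1.3) + 12×L_2(1.3) + 14×L_3(1.3)
P(1.3) = 5.140500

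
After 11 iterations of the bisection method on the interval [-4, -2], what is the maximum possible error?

Bisection error bound: |error| ≤ (b-a)/2^n
|error| ≤ (-2 - (-4))/2^11 = 2/2^11
|error| ≤ 0.0009765625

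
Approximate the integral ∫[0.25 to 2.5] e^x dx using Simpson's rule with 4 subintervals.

f(x) = e^x
a = 0.25, b = 2.5, n = 4
h = (b - a)/n = 0.562500

Simpson's rule: (h/3)[f(x₀) + 4f(x₁) + 2f(x₂) + ... + f(xₙ)]

x_0 = 0.2500, f(x_0) = 1.284025, coefficient = 1
x_1 = 0.8125, f(x_1) = 2.253535, coefficient = 4
x_2 = 1.3750, f(x_2) = 3.955077, coefficient = 2
x_3 = 1.9375, f(x_3) = 6.941376, coefficient = 4
x_4 = 2.5000, f(x_4) = 12.182494, coefficient = 1

I ≈ (0.562500/3) × 58.156315 = 10.904309
Exact value: 10.898469
Error: 0.005841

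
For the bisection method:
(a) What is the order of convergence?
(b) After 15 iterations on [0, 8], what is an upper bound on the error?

(a) Bisection has linear (order 1) convergence; the error is halved each step.

(b) Error bound = (b-a)/2^n = (8 - 0)/2^{15}
    = 8/2^{15}

(a) 1 (linear); (b) error ≤ 2.44e-04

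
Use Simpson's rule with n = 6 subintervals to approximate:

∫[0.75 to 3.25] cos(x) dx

f(x) = cos(x)
a = 0.75, b = 3.25, n = 6
h = (b - a)/n = 0.416667

Simpson's rule: (h/3)[f(x₀) + 4f(x₁) + 2f(x₂) + ... + f(xₙ)]

x_0 = 0.7500, f(x_0) = 0.731689, coefficient = 1
x_1 = 1.1667, f(x_1) = 0.393219, coefficient = 4
x_2 = 1.5833, f(x_2) = -0.012537, coefficient = 2
x_3 = 2.0000, f(x_3) = -0.416147, coefficient = 4
x_4 = 2.4167, f(x_4) = -0.748549, coefficient = 2
x_5 = 2.8333, f(x_5) = -0.952863, coefficient = 4
x_6 = 3.2500, f(x_6) = -0.994130, coefficient = 1

I ≈ (0.416667/3) × -5.687776 = -0.789969
Exact value: -0.789834
Error: 0.000135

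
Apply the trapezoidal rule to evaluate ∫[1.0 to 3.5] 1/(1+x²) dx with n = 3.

f(x) = 1/(1+x²)
a = 1.0, b = 3.5, n = 3
h = (b - a)/n = 0.833333

Trapezoidal rule: (h/2)[f(x₀) + 2f(x₁) + 2f(x₂) + ... + f(xₙ)]

x_0 = 1.0000, f(x_0) = 0.500000, coefficient = 1
x_1 = 1.8333, f(x_1) = 0.229299, coefficient = 2
x_2 = 2.6667, f(x_2) = 0.123288, coefficient = 2
x_3 = 3.5000, f(x_3) = 0.075472, coefficient = 1

I ≈ (0.833333/2) × 1.280646 = 0.533602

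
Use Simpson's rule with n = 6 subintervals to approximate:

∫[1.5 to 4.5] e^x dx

f(x) = e^x
a = 1.5, b = 4.5, n = 6
h = (b - a)/n = 0.500000

Simpson's rule: (h/3)[f(x₀) + 4f(x₁) + 2f(x₂) + ... + f(xₙ)]

x_0 = 1.5000, f(x_0) = 4.481689, coefficient = 1
x_1 = 2.0000, f(x_1) = 7.389056, coefficient = 4
x_2 = 2.5000, f(x_2) = 12.182494, coefficient = 2
x_3 = 3.0000, f(x_3) = 20.085537, coefficient = 4
x_4 = 3.5000, f(x_4) = 33.115452, coefficient = 2
x_5 = 4.0000, f(x_5) = 54.598150, coefficient = 4
x_6 = 4.5000, f(x_6) = 90.017131, coefficient = 1

I ≈ (0.500000/3) × 513.385684 = 85.564281
Exact value: 85.535442
Error: 0.028839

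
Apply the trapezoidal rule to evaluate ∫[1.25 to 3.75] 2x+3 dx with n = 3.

f(x) = 2x+3
a = 1.25, b = 3.75, n = 3
h = (b - a)/n = 0.833333

Trapezoidal rule: (h/2)[f(x₀) + 2f(x₁) + 2f(x₂) + ... + f(xₙ)]

x_0 = 1.2500, f(x_0) = 5.500000, coefficient = 1
x_1 = 2.0833, f(x_1) = 7.166667, coefficient = 2
x_2 = 2.9167, f(x_2) = 8.833333, coefficient = 2
x_3 = 3.7500, f(x_3) = 10.500000, coefficient = 1

I ≈ (0.833333/2) × 48.000000 = 20.000000
Exact value: 20.000000
Error: 0.000000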